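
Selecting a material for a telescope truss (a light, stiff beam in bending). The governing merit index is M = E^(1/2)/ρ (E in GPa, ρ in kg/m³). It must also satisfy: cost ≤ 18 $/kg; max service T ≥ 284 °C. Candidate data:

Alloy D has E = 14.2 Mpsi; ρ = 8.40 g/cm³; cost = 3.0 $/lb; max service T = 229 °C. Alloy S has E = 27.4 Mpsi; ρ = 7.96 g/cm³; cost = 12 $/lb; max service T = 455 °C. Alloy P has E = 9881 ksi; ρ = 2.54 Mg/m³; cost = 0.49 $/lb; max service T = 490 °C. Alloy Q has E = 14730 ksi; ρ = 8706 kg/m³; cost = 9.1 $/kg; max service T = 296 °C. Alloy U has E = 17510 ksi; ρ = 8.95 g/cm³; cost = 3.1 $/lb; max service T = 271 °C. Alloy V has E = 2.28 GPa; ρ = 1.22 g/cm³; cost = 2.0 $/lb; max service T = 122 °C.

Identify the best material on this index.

Screen on constraints: cost ≤ 18 $/kg; max service T ≥ 284 °C. Survivors: alloy P, alloy Q.
Normalizing units and computing the index:
  alloy P: E = 68.13 GPa, ρ = 2540 kg/m³
  alloy Q: E = 101.6 GPa, ρ = 8706 kg/m³
  alloy P: M = 3.25×10⁻³
  alloy Q: M = 1.16×10⁻³
Alloy P has the largest M.

alloy P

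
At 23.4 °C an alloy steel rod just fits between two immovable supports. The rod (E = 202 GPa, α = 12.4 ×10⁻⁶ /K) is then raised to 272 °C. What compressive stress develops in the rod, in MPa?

ΔT = 248.6 K. Constrained thermal stress σ = E·α·ΔT = 202.0×10³ MPa × 12.4×10⁻⁶ × 248.6 = 623 MPa (compressive).

623 MPa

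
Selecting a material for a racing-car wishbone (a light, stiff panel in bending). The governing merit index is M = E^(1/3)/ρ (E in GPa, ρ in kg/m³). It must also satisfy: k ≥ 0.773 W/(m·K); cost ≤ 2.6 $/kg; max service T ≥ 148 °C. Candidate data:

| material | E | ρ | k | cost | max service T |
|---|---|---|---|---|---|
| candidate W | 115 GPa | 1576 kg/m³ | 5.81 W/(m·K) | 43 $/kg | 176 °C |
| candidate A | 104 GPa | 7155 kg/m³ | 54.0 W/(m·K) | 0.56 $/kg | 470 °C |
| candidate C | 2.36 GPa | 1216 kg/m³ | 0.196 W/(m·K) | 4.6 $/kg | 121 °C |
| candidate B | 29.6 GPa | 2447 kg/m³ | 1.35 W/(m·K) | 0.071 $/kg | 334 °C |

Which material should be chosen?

candidate B

Screen on constraints: k ≥ 0.773 W/(m·K); cost ≤ 2.6 $/kg; max service T ≥ 148 °C. Survivors: candidate A, candidate B.
Per-candidate index values:
  candidate B: M = 1.26×10⁻³
  candidate A: M = 0.657×10⁻³
Highest index: candidate B.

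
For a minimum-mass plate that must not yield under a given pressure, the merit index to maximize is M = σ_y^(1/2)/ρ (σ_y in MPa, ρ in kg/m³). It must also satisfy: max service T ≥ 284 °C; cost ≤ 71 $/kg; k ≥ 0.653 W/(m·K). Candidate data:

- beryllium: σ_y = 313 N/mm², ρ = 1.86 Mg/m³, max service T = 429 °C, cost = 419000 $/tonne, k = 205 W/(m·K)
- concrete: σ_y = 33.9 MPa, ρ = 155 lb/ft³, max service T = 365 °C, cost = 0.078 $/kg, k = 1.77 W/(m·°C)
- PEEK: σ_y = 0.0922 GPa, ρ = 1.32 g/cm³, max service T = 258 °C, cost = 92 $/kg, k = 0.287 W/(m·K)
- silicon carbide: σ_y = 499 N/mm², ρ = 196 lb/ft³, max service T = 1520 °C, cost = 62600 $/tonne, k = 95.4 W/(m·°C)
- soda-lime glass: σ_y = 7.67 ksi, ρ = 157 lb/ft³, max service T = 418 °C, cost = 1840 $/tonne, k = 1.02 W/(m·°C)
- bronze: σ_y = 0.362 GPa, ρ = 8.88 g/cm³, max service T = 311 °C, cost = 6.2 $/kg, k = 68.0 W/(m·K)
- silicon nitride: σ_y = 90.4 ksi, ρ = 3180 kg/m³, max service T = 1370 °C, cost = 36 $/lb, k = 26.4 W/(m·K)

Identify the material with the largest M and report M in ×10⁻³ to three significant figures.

Screen on constraints: max service T ≥ 284 °C; cost ≤ 71 $/kg; k ≥ 0.653 W/(m·K). Survivors: concrete, silicon carbide, soda-lime glass, bronze.
After converting to SI:
  concrete: σ_y = 33.90 MPa, ρ = 2483 kg/m³
  silicon carbide: σ_y = 499.0 MPa, ρ = 3140 kg/m³
  soda-lime glass: σ_y = 52.88 MPa, ρ = 2515 kg/m³
  bronze: σ_y = 362.0 MPa, ρ = 8880 kg/m³
  silicon carbide: M = 7.11×10⁻³
  soda-lime glass: M = 2.89×10⁻³
  concrete: M = 2.35×10⁻³
  bronze: M = 2.14×10⁻³
Highest index: silicon carbide.

silicon carbide, M = 7.11×10⁻³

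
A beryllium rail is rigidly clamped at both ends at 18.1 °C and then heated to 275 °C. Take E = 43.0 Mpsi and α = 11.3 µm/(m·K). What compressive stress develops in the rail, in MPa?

E = 43.0 Mpsi = 296.5 GPa.
ΔT = 256.9 K. Constrained thermal stress σ = E·α·ΔT = 296.5×10³ MPa × 11.3×10⁻⁶ × 256.9 = 861 MPa (compressive).

861 MPa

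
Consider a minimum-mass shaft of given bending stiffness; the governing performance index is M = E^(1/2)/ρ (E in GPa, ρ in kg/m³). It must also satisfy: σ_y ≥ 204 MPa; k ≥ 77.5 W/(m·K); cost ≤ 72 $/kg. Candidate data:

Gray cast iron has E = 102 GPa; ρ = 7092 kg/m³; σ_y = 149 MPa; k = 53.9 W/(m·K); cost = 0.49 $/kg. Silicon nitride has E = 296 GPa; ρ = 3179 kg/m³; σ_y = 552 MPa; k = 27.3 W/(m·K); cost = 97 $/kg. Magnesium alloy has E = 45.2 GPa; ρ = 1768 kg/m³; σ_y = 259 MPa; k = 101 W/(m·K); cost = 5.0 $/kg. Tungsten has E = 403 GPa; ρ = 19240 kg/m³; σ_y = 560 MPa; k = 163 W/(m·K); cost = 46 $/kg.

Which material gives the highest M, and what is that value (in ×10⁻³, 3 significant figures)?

Screen on constraints: σ_y ≥ 204 MPa; k ≥ 77.5 W/(m·K); cost ≤ 72 $/kg. Survivors: magnesium alloy, tungsten.
Computing M directly (units already consistent):
  magnesium alloy: M = 3.80×10⁻³
  tungsten: M = 1.04×10⁻³
Magnesium alloy has the largest M.

magnesium alloy, M = 3.80×10⁻³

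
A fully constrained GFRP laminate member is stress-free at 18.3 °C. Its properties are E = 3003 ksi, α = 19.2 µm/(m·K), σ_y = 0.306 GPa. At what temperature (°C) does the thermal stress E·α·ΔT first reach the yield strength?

E = 3003 ksi = 20.70 GPa.
σ_y = 0.306 GPa = 306.0 MPa.
E·α·ΔT = 306.0 MPa ⇒ ΔT = 306.0 / (20.70×10³ × 19.2×10⁻⁶) = 769.7 K.
T = 18.3 + 769.7 = 788.0 °C.

788 °C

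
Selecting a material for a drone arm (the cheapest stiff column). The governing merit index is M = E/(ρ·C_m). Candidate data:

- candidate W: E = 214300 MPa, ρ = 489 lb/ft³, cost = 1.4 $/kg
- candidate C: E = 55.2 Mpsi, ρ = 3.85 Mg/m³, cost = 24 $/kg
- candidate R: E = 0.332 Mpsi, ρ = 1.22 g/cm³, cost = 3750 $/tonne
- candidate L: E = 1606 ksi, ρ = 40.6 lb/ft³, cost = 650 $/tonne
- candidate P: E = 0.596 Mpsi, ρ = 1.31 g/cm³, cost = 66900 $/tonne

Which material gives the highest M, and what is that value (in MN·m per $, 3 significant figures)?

candidate L, M = 26.2 MN·m per $

Convert each candidate to consistent units, then evaluate M:
  candidate W: E = 214.3 GPa, ρ = 7833 kg/m³, cost = 1.400 $/kg
  candidate C: E = 380.6 GPa, ρ = 3850 kg/m³, cost = 24.00 $/kg
  candidate R: E = 2.289 GPa, ρ = 1220 kg/m³, cost = 3.750 $/kg
  candidate L: E = 11.07 GPa, ρ = 650.3 kg/m³, cost = 0.6500 $/kg
  candidate P: E = 4.109 GPa, ρ = 1310 kg/m³, cost = 66.90 $/kg
  candidate L: M = 26.2 MN·m per $
  candidate W: M = 19.5 MN·m per $
  candidate C: M = 4.12 MN·m per $
  candidate R: M = 0.500 MN·m per $
  candidate P: M = 0.0469 MN·m per $
Highest index: candidate L.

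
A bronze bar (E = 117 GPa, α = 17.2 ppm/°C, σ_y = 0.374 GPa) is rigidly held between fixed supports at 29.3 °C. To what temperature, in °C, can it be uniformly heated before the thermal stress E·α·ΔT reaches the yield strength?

σ_y = 0.374 GPa = 374.0 MPa.
E·α·ΔT = 374.0 MPa ⇒ ΔT = 374.0 / (117.0×10³ × 17.2×10⁻⁶) = 185.8 K.
T = 29.3 + 185.8 = 215.1 °C.

215 °C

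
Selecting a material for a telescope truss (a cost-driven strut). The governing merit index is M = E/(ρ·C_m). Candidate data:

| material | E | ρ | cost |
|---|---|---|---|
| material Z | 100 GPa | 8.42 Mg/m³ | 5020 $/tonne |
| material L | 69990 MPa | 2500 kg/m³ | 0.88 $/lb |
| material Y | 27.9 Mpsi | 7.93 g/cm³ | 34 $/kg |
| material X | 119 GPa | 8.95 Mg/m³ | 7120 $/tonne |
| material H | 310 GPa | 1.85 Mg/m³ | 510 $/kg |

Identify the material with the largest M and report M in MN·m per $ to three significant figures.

Convert each candidate to consistent units, then evaluate M:
  material Z: E = 100.0 GPa, ρ = 8420 kg/m³, cost = 5.020 $/kg
  material L: E = 69.99 GPa, ρ = 2500 kg/m³, cost = 1.940 $/kg
  material Y: E = 192.4 GPa, ρ = 7930 kg/m³, cost = 34.00 $/kg
  material X: E = 119.0 GPa, ρ = 8950 kg/m³, cost = 7.120 $/kg
  material H: E = 310.0 GPa, ρ = 1850 kg/m³, cost = 510.0 $/kg
  material L: M = 14.4 MN·m per $
  material Z: M = 2.37 MN·m per $
  material X: M = 1.87 MN·m per $
  material Y: M = 0.713 MN·m per $
  material H: M = 0.329 MN·m per $
Highest index: material L.

material L, M = 14.4 MN·m per $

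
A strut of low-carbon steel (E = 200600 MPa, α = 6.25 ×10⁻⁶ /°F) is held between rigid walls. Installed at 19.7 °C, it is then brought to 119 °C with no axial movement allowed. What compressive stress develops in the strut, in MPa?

224 MPa

E = 200600 MPa = 200.6 GPa.
α = 6.25×10⁻⁶/°F × 9/5 = 11.2×10⁻⁶/K.
ΔT = 99.30 K. Constrained thermal stress σ = E·α·ΔT = 200.6×10³ MPa × 11.2×10⁻⁶ × 99.30 = 224 MPa (compressive).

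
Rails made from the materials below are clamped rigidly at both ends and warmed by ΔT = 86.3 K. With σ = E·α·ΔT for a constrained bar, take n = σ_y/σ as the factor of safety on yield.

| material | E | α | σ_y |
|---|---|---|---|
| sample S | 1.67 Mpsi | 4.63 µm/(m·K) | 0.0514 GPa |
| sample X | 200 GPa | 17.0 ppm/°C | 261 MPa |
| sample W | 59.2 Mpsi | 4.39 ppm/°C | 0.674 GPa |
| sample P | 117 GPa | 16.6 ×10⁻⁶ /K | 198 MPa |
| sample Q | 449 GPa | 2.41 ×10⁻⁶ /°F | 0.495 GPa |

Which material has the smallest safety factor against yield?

In consistent units (E in GPa, α in ×10⁻⁶/K, σ_y in MPa):
  sample S: E = 11.51, α = 4.63, σ_y = 51.40 → σ = 4.60 MPa, n = 11.2
  sample X: E = 200.0, α = 17.0, σ_y = 261.0 → σ = 293 MPa, n = 0.890
  sample W: E = 408.2, α = 4.39, σ_y = 674.0 → σ = 155 MPa, n = 4.36
  sample P: E = 117.0, α = 16.6, σ_y = 198.0 → σ = 168 MPa, n = 1.18
  sample Q: E = 449.0, α = 4.34, σ_y = 495.0 → σ = 168 MPa, n = 2.94
The minimum is sample X at n = 0.890.

sample X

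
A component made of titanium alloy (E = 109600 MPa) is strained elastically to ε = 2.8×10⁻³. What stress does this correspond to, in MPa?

E = 109600 MPa = 109.6 GPa.
σ = E·ε = 109600 MPa × 2.8×10⁻³ = 307 MPa.

307 MPa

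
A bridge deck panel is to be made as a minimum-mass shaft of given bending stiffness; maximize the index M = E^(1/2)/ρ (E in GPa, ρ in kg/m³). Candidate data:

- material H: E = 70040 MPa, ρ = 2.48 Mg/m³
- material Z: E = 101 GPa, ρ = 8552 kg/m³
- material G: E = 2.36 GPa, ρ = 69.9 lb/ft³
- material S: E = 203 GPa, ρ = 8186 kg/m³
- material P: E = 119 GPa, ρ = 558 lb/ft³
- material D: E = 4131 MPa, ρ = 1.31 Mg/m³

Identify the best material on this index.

material H

Putting every candidate on a common basis:
  material H: E = 70.04 GPa, ρ = 2480 kg/m³
  material Z: E = 101.0 GPa, ρ = 8552 kg/m³
  material G: E = 2.360 GPa, ρ = 1120 kg/m³
  material S: E = 203.0 GPa, ρ = 8186 kg/m³
  material P: E = 119.0 GPa, ρ = 8938 kg/m³
  material D: E = 4.131 GPa, ρ = 1310 kg/m³
  material H: M = 3.37×10⁻³
  material S: M = 1.74×10⁻³
  material D: M = 1.55×10⁻³
  material G: M = 1.37×10⁻³
  material P: M = 1.22×10⁻³
  material Z: M = 1.18×10⁻³
Highest index: material H.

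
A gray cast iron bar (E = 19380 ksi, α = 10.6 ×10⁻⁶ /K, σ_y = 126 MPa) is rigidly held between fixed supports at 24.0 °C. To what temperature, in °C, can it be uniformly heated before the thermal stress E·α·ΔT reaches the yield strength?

E = 19380 ksi = 133.6 GPa.
E·α·ΔT = 126.0 MPa ⇒ ΔT = 126.0 / (133.6×10³ × 10.6×10⁻⁶) = 88.96 K.
T = 24.0 + 88.96 = 113.0 °C.

113 °C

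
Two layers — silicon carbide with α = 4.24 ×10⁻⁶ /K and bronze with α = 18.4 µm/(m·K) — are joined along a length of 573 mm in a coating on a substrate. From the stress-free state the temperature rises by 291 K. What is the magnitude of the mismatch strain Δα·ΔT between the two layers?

4.12×10⁻³

Δα = |4.24 − 18.4|×10⁻⁶/K = 14.2×10⁻⁶/K.
Mismatch strain = Δα·ΔT = 14.2×10⁻⁶ × 291.0 = 4.12×10⁻³.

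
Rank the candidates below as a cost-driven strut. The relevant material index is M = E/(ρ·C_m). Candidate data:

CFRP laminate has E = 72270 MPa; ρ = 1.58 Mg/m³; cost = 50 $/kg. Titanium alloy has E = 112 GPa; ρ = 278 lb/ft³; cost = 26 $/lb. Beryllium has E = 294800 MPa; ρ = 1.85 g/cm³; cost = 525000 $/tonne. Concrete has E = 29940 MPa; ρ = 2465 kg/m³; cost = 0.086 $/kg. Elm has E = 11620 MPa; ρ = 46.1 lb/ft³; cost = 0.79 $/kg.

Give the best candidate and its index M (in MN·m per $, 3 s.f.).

concrete, M = 141 MN·m per $

Putting every candidate on a common basis:
  CFRP laminate: E = 72.27 GPa, ρ = 1580 kg/m³, cost = 50.00 $/kg
  titanium alloy: E = 112.0 GPa, ρ = 4453 kg/m³, cost = 57.32 $/kg
  beryllium: E = 294.8 GPa, ρ = 1850 kg/m³, cost = 525.0 $/kg
  concrete: E = 29.94 GPa, ρ = 2465 kg/m³, cost = 0.08600 $/kg
  elm: E = 11.62 GPa, ρ = 738.5 kg/m³, cost = 0.7900 $/kg
  concrete: M = 141 MN·m per $
  elm: M = 19.9 MN·m per $
  CFRP laminate: M = 0.915 MN·m per $
  titanium alloy: M = 0.439 MN·m per $
  beryllium: M = 0.304 MN·m per $
Concrete ranks first.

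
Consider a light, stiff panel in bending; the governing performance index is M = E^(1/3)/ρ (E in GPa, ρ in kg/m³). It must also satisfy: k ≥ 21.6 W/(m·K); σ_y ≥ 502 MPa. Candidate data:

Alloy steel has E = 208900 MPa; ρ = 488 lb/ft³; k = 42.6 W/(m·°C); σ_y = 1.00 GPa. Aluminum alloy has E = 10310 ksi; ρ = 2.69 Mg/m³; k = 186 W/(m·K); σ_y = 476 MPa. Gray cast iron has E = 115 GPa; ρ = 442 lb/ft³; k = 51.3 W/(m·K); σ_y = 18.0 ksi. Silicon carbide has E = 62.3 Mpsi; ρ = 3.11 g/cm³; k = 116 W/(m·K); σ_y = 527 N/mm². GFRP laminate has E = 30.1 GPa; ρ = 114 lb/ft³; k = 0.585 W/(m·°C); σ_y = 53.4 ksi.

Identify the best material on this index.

silicon carbide

Screen on constraints: k ≥ 21.6 W/(m·K); σ_y ≥ 502 MPa. Survivors: alloy steel, silicon carbide.
Putting every candidate on a common basis:
  alloy steel: E = 208.9 GPa, ρ = 7817 kg/m³
  silicon carbide: E = 429.5 GPa, ρ = 3110 kg/m³
  silicon carbide: M = 2.43×10⁻³
  alloy steel: M = 0.759×10⁻³
Silicon carbide has the largest M.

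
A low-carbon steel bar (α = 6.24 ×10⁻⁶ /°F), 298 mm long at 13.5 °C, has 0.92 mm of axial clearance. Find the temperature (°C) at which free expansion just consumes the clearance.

288 °C

α = 6.24×10⁻⁶/°F × 9/5 = 11.2×10⁻⁶/K.
α·L₀·ΔT = 0.92 mm ⇒ ΔT = 0.92 / (11.2×10⁻⁶ × 298.0) = 274.9 K.
T = 13.5 + 274.9 = 288.4 °C.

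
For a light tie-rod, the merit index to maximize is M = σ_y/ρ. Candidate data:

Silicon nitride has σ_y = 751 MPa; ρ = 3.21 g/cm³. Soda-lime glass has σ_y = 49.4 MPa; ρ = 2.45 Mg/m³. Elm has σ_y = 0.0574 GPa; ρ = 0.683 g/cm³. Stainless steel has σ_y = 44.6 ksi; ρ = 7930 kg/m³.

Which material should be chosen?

Putting every candidate on a common basis:
  silicon nitride: σ_y = 751.0 MPa, ρ = 3210 kg/m³
  soda-lime glass: σ_y = 49.40 MPa, ρ = 2450 kg/m³
  elm: σ_y = 57.40 MPa, ρ = 683.0 kg/m³
  stainless steel: σ_y = 307.5 MPa, ρ = 7930 kg/m³
  silicon nitride: M = 234 kN·m/kg
  elm: M = 84.0 kN·m/kg
  stainless steel: M = 38.8 kN·m/kg
  soda-lime glass: M = 20.2 kN·m/kg
Silicon nitride ranks first.

silicon nitride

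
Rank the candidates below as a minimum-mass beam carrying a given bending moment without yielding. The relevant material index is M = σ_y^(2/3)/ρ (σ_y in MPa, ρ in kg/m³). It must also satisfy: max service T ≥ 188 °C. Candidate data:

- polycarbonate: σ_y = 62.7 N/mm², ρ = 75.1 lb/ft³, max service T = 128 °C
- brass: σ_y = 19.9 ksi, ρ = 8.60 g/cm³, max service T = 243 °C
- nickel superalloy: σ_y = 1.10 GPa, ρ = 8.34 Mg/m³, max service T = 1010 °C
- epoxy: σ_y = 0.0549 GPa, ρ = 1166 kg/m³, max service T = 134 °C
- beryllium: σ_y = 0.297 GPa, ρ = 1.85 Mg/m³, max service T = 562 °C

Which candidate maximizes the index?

beryllium

Screen on constraints: max service T ≥ 188 °C. Survivors: brass, nickel superalloy, beryllium.
Convert each candidate to consistent units, then evaluate M:
  brass: σ_y = 137.2 MPa, ρ = 8600 kg/m³
  nickel superalloy: σ_y = 1100 MPa, ρ = 8340 kg/m³
  beryllium: σ_y = 297.0 MPa, ρ = 1850 kg/m³
  beryllium: M = 24.1×10⁻³
  nickel superalloy: M = 12.8×10⁻³
  brass: M = 3.09×10⁻³
The maximum is for beryllium.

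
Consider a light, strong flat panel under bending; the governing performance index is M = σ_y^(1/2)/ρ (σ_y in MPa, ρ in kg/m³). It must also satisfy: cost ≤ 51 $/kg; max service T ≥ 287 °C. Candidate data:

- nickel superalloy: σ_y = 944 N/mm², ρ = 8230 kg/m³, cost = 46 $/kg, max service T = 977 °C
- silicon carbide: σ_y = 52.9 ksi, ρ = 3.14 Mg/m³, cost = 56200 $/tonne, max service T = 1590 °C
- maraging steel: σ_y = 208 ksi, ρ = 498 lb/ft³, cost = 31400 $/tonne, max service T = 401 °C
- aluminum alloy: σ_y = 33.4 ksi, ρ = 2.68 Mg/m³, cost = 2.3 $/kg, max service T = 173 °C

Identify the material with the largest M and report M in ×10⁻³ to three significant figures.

Screen on constraints: cost ≤ 51 $/kg; max service T ≥ 287 °C. Survivors: nickel superalloy, maraging steel.
Convert each candidate to consistent units, then evaluate M:
  nickel superalloy: σ_y = 944.0 MPa, ρ = 8230 kg/m³
  maraging steel: σ_y = 1434 MPa, ρ = 7977 kg/m³
  maraging steel: M = 4.75×10⁻³
  nickel superalloy: M = 3.73×10⁻³
Highest index: maraging steel.

maraging steel, M = 4.75×10⁻³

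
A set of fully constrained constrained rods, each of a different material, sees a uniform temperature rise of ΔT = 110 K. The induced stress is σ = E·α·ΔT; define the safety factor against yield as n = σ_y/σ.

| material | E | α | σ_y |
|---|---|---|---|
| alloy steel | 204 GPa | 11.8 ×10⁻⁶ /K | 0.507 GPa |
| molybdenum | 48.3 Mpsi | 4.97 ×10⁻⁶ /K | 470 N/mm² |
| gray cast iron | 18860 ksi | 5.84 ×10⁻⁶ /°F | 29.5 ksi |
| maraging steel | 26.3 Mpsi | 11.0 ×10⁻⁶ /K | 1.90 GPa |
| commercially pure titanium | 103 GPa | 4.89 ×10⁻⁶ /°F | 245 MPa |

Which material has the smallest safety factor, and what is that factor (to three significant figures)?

In consistent units (E in GPa, α in ×10⁻⁶/K, σ_y in MPa):
  alloy steel: E = 204.0, α = 11.8, σ_y = 507.0 → σ = 265 MPa, n = 1.91
  molybdenum: E = 333.0, α = 4.97, σ_y = 470.0 → σ = 182 MPa, n = 2.58
  gray cast iron: E = 130.0, α = 10.5, σ_y = 203.4 → σ = 150 MPa, n = 1.35
  maraging steel: E = 181.3, α = 11.0, σ_y = 1900 → σ = 219 MPa, n = 8.66
  commercially pure titanium: E = 103.0, α = 8.80, σ_y = 245.0 → σ = 99.7 MPa, n = 2.46
The minimum is gray cast iron at n = 1.35.

gray cast iron, n = 1.35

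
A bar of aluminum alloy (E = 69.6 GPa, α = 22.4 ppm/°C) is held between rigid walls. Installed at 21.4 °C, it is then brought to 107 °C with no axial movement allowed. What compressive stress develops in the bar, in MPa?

ΔT = 85.60 K. Constrained thermal stress σ = E·α·ΔT = 69.60×10³ MPa × 22.4×10⁻⁶ × 85.60 = 133 MPa (compressive).

133 MPa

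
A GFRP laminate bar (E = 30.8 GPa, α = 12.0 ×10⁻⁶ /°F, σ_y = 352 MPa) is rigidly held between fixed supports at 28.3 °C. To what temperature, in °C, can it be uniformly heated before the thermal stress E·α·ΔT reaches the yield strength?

557 °C

α = 12.0×10⁻⁶/°F × 9/5 = 21.6×10⁻⁶/K.
E·α·ΔT = 352.0 MPa ⇒ ΔT = 352.0 / (30.80×10³ × 21.6×10⁻⁶) = 529.1 K.
T = 28.3 + 529.1 = 557.4 °C.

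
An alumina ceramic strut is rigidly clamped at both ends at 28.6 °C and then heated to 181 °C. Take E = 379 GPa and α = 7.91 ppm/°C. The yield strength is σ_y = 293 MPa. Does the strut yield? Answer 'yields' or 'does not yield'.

yields

ΔT = 152.4 K. Constrained thermal stress σ = E·α·ΔT = 379.0×10³ MPa × 7.91×10⁻⁶ × 152.4 = 457 MPa (compressive).
Compare to σ_y = 293 MPa: σ ≥ σ_y, so it yields.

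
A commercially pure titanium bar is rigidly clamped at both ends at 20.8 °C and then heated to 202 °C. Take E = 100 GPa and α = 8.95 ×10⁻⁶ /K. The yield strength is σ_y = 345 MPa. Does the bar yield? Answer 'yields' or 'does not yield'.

ΔT = 181.2 K. Constrained thermal stress σ = E·α·ΔT = 100.0×10³ MPa × 8.95×10⁻⁶ × 181.2 = 162 MPa (compressive).
Compare to σ_y = 345 MPa: σ < σ_y, so it does not yield.

does not yield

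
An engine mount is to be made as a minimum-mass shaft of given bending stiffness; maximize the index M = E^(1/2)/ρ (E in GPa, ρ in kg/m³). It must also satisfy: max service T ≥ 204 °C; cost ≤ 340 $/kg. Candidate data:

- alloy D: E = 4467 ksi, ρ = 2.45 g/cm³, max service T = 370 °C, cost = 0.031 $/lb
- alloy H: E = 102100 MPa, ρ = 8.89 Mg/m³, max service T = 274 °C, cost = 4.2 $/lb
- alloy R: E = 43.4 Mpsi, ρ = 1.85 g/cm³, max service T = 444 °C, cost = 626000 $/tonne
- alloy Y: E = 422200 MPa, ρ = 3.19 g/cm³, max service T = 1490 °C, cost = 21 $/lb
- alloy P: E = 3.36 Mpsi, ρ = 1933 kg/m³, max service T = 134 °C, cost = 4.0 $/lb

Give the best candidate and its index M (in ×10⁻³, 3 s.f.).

Screen on constraints: max service T ≥ 204 °C; cost ≤ 340 $/kg. Survivors: alloy D, alloy H, alloy Y.
Convert each candidate to consistent units, then evaluate M:
  alloy D: E = 30.80 GPa, ρ = 2450 kg/m³
  alloy H: E = 102.1 GPa, ρ = 8890 kg/m³
  alloy Y: E = 422.2 GPa, ρ = 3190 kg/m³
  alloy Y: M = 6.44×10⁻³
  alloy D: M = 2.27×10⁻³
  alloy H: M = 1.14×10⁻³
Alloy Y has the largest M.

alloy Y, M = 6.44×10⁻³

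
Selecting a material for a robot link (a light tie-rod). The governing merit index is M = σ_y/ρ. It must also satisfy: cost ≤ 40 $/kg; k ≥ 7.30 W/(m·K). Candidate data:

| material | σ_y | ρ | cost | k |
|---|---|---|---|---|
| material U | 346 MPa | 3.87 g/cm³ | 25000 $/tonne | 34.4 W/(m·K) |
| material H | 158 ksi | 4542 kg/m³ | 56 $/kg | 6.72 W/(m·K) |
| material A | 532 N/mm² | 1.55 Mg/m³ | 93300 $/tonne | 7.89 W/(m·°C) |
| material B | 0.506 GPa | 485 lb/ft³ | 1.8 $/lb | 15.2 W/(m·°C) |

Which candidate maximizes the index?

Screen on constraints: cost ≤ 40 $/kg; k ≥ 7.30 W/(m·K). Survivors: material U, material B.
Normalizing units and computing the index:
  material U: σ_y = 346.0 MPa, ρ = 3870 kg/m³
  material B: σ_y = 506.0 MPa, ρ = 7769 kg/m³
  material U: M = 89.4 kN·m/kg
  material B: M = 65.1 kN·m/kg
Material U ranks first.

material U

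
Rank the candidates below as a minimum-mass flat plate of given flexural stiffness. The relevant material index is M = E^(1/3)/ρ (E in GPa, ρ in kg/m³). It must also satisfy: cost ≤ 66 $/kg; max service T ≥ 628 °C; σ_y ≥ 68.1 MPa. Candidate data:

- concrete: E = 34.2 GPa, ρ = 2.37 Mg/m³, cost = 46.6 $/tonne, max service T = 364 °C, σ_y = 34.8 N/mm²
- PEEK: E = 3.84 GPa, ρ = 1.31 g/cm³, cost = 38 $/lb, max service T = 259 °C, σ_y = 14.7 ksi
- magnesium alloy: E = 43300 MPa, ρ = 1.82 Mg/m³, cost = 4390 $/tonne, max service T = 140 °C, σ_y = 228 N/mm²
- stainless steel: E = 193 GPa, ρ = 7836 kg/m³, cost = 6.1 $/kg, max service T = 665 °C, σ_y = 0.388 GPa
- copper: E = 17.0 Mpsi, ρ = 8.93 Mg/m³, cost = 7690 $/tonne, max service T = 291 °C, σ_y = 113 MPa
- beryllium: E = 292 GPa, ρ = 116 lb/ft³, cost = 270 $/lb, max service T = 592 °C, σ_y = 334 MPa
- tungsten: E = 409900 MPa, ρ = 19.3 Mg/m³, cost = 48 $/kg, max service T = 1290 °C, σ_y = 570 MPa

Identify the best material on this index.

Screen on constraints: cost ≤ 66 $/kg; max service T ≥ 628 °C; σ_y ≥ 68.1 MPa. Survivors: stainless steel, tungsten.
Normalizing units and computing the index:
  stainless steel: E = 193.0 GPa, ρ = 7836 kg/m³
  tungsten: E = 409.9 GPa, ρ = 19300 kg/m³
  stainless steel: M = 0.737×10⁻³
  tungsten: M = 0.385×10⁻³
Stainless steel has the largest M.

stainless steel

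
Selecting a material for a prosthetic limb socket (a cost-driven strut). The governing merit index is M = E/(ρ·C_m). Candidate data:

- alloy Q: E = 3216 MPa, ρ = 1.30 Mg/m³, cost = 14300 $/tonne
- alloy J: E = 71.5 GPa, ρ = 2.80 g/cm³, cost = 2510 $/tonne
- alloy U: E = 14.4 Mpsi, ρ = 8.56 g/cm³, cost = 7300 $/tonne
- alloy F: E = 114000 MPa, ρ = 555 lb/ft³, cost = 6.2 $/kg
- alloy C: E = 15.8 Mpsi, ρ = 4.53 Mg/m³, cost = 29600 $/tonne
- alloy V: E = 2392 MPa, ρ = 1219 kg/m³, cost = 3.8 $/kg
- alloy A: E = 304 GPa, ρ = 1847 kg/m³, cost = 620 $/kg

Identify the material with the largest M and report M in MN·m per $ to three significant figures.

alloy J, M = 10.2 MN·m per $

In SI units:
  alloy Q: E = 3.216 GPa, ρ = 1300 kg/m³, cost = 14.30 $/kg
  alloy J: E = 71.50 GPa, ρ = 2800 kg/m³, cost = 2.510 $/kg
  alloy U: E = 99.28 GPa, ρ = 8560 kg/m³, cost = 7.300 $/kg
  alloy F: E = 114.0 GPa, ρ = 8890 kg/m³, cost = 6.200 $/kg
  alloy C: E = 108.9 GPa, ρ = 4530 kg/m³, cost = 29.60 $/kg
  alloy V: E = 2.392 GPa, ρ = 1219 kg/m³, cost = 3.800 $/kg
  alloy A: E = 304.0 GPa, ρ = 1847 kg/m³, cost = 620.0 $/kg
  alloy J: M = 10.2 MN·m per $
  alloy F: M = 2.07 MN·m per $
  alloy U: M = 1.59 MN·m per $
  alloy C: M = 0.812 MN·m per $
  alloy V: M = 0.516 MN·m per $
  alloy A: M = 0.265 MN·m per $
  alloy Q: M = 0.173 MN·m per $
Alloy J has the largest M.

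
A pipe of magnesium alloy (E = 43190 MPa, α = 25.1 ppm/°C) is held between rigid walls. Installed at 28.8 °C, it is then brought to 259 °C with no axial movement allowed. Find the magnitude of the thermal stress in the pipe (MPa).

E = 43190 MPa = 43.19 GPa.
ΔT = 230.2 K. Constrained thermal stress σ = E·α·ΔT = 43.19×10³ MPa × 25.1×10⁻⁶ × 230.2 = 250 MPa (compressive).

250 MPa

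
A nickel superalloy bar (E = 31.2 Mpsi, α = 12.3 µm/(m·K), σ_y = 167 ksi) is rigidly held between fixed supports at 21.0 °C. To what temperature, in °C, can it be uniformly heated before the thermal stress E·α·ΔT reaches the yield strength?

E = 31.2 Mpsi = 215.1 GPa.
σ_y = 167 ksi = 1151 MPa.
E·α·ΔT = 1151 MPa ⇒ ΔT = 1151 / (215.1×10³ × 12.3×10⁻⁶) = 435.2 K.
T = 21.0 + 435.2 = 456.2 °C.

456 °C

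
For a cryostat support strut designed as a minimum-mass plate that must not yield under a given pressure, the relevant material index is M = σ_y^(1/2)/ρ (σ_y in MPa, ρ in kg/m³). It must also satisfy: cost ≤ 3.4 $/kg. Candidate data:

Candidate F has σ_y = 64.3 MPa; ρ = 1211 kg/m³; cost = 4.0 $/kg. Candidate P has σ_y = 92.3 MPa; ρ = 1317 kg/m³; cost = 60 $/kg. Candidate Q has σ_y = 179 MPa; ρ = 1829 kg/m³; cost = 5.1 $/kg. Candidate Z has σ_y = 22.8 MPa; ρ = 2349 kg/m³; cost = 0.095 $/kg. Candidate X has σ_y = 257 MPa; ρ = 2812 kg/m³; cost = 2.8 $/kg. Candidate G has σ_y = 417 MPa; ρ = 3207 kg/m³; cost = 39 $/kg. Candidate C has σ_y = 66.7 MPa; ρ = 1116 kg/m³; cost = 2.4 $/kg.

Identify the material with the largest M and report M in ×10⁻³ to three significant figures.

candidate C, M = 7.32×10⁻³

Screen on constraints: cost ≤ 3.4 $/kg. Survivors: candidate Z, candidate X, candidate C.
Computing M directly (units already consistent):
  candidate C: M = 7.32×10⁻³
  candidate X: M = 5.70×10⁻³
  candidate Z: M = 2.03×10⁻³
Highest index: candidate C.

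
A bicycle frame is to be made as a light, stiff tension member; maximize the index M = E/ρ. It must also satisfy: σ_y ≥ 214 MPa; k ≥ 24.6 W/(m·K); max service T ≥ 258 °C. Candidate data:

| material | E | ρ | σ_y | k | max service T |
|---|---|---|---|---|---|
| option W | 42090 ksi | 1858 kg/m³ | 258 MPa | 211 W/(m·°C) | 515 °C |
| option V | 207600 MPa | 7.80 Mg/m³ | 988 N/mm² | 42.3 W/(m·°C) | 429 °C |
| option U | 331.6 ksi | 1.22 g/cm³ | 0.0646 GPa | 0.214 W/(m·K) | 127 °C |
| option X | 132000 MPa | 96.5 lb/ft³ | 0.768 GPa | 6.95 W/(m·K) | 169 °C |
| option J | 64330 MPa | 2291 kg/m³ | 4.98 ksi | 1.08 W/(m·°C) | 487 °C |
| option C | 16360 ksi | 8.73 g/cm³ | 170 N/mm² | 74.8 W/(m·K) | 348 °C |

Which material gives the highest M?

option W

Screen on constraints: σ_y ≥ 214 MPa; k ≥ 24.6 W/(m·K); max service T ≥ 258 °C. Survivors: option W, option V.
Convert each candidate to consistent units, then evaluate M:
  option W: E = 290.2 GPa, ρ = 1858 kg/m³
  option V: E = 207.6 GPa, ρ = 7800 kg/m³
  option W: M = 156 MN·m/kg
  option V: M = 26.6 MN·m/kg
Option W ranks first.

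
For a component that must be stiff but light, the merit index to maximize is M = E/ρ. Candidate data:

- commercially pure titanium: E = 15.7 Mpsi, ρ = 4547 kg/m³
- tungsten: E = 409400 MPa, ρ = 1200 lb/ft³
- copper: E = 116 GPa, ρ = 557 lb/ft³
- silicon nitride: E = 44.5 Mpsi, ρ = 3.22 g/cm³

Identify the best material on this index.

silicon nitride

Normalizing units and computing the index:
  commercially pure titanium: E = 108.2 GPa, ρ = 4547 kg/m³
  tungsten: E = 409.4 GPa, ρ = 19220 kg/m³
  copper: E = 116.0 GPa, ρ = 8922 kg/m³
  silicon nitride: E = 306.8 GPa, ρ = 3220 kg/m³
  silicon nitride: M = 95.3 MN·m/kg
  commercially pure titanium: M = 23.8 MN·m/kg
  tungsten: M = 21.3 MN·m/kg
  copper: M = 13.0 MN·m/kg
Silicon nitride has the largest M.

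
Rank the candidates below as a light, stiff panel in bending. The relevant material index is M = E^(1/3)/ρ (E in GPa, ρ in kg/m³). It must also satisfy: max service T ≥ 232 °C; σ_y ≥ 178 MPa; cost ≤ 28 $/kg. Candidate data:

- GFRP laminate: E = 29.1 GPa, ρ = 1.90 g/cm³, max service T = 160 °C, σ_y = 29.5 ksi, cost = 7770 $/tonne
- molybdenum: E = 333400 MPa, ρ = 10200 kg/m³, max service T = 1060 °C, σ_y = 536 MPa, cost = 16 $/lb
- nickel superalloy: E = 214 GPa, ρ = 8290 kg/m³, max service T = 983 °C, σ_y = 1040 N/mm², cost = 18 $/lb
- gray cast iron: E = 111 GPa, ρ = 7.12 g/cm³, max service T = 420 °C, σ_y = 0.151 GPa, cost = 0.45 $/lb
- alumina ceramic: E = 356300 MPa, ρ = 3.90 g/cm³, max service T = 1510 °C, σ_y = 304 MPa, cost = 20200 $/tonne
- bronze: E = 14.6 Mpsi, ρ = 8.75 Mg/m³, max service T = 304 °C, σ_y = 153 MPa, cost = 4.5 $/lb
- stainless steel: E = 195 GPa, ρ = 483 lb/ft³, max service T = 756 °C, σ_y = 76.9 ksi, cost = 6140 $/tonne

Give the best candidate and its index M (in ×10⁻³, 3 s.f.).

Screen on constraints: max service T ≥ 232 °C; σ_y ≥ 178 MPa; cost ≤ 28 $/kg. Survivors: alumina ceramic, stainless steel.
Convert each candidate to consistent units, then evaluate M:
  alumina ceramic: E = 356.3 GPa, ρ = 3900 kg/m³
  stainless steel: E = 195.0 GPa, ρ = 7737 kg/m³
  alumina ceramic: M = 1.82×10⁻³
  stainless steel: M = 0.750×10⁻³
The maximum is for alumina ceramic.

alumina ceramic, M = 1.82×10⁻³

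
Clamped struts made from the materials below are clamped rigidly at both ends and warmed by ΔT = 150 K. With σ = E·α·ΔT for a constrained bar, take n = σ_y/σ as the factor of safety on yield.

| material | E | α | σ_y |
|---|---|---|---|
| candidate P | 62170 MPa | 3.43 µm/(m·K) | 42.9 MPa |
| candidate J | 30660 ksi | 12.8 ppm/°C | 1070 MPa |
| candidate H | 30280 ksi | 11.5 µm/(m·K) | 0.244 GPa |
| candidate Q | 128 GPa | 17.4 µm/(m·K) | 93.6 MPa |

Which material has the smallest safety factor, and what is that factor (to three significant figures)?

candidate Q, n = 0.280

With everything in SI (GPa, ×10⁻⁶/K, MPa):
  candidate P: E = 62.17, α = 3.43, σ_y = 42.90 → σ = 32.0 MPa, n = 1.34
  candidate J: E = 211.4, α = 12.8, σ_y = 1070 → σ = 406 MPa, n = 2.64
  candidate H: E = 208.8, α = 11.5, σ_y = 244.0 → σ = 360 MPa, n = 0.678
  candidate Q: E = 128.0, α = 17.4, σ_y = 93.60 → σ = 334 MPa, n = 0.280
The minimum is candidate Q at n = 0.280.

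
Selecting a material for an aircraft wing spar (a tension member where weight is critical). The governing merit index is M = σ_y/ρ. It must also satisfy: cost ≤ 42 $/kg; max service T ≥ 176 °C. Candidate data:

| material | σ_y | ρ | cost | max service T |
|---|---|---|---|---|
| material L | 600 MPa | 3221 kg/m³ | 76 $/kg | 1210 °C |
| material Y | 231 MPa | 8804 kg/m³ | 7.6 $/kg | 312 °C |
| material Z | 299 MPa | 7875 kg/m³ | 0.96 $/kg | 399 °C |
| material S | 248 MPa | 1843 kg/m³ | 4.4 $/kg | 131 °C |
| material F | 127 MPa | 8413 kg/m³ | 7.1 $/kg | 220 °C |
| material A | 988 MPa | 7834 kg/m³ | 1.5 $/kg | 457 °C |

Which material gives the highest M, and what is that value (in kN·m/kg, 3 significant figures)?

Screen on constraints: cost ≤ 42 $/kg; max service T ≥ 176 °C. Survivors: material Y, material Z, material F, material A.
Evaluate M for each candidate:
  material A: M = 126 kN·m/kg
  material Z: M = 38.0 kN·m/kg
  material Y: M = 26.2 kN·m/kg
  material F: M = 15.1 kN·m/kg
Material A has the largest M.

material A, M = 126 kN·m/kg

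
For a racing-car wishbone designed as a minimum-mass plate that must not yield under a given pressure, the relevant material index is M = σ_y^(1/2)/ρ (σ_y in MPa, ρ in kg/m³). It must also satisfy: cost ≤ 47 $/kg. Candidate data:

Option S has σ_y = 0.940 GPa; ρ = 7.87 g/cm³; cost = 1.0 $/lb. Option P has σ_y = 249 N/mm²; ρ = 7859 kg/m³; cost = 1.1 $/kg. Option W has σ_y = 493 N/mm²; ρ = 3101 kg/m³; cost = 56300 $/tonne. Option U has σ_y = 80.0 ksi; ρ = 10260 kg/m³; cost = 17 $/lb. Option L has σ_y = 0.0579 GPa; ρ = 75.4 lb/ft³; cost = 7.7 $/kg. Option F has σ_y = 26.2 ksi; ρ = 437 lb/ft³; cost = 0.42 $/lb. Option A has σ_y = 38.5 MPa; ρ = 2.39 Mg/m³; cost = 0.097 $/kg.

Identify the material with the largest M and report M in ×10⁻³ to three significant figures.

option L, M = 6.30×10⁻³

Screen on constraints: cost ≤ 47 $/kg. Survivors: option S, option P, option U, option L, option F, option A.
After converting to SI:
  option S: σ_y = 940.0 MPa, ρ = 7870 kg/m³
  option P: σ_y = 249.0 MPa, ρ = 7859 kg/m³
  option U: σ_y = 551.6 MPa, ρ = 10260 kg/m³
  option L: σ_y = 57.90 MPa, ρ = 1208 kg/m³
  option F: σ_y = 180.6 MPa, ρ = 7000 kg/m³
  option A: σ_y = 38.50 MPa, ρ = 2390 kg/m³
  option L: M = 6.30×10⁻³
  option S: M = 3.90×10⁻³
  option A: M = 2.60×10⁻³
  option U: M = 2.29×10⁻³
  option P: M = 2.01×10⁻³
  option F: M = 1.92×10⁻³
Highest index: option L.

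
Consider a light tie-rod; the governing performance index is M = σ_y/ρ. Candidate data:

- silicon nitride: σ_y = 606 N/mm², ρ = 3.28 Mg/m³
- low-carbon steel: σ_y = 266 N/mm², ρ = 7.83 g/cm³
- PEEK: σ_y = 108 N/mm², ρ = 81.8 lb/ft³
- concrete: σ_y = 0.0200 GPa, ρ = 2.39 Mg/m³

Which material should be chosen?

Putting every candidate on a common basis:
  silicon nitride: σ_y = 606.0 MPa, ρ = 3280 kg/m³
  low-carbon steel: σ_y = 266.0 MPa, ρ = 7830 kg/m³
  PEEK: σ_y = 108.0 MPa, ρ = 1310 kg/m³
  concrete: σ_y = 20.00 MPa, ρ = 2390 kg/m³
  silicon nitride: M = 185 kN·m/kg
  PEEK: M = 82.4 kN·m/kg
  low-carbon steel: M = 34.0 kN·m/kg
  concrete: M = 8.37 kN·m/kg
The maximum is for silicon nitride.

silicon nitride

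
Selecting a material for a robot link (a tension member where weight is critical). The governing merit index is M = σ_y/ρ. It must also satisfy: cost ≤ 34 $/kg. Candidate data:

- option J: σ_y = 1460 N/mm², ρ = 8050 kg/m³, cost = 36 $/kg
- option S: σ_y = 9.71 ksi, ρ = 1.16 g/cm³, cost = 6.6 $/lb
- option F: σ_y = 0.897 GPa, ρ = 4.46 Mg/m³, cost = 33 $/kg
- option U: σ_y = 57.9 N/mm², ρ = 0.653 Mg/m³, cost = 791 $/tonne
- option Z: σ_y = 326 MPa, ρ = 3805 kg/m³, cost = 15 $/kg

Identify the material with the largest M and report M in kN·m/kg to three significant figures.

Screen on constraints: cost ≤ 34 $/kg. Survivors: option S, option F, option U, option Z.
Normalizing units and computing the index:
  option S: σ_y = 66.95 MPa, ρ = 1160 kg/m³
  option F: σ_y = 897.0 MPa, ρ = 4460 kg/m³
  option U: σ_y = 57.90 MPa, ρ = 653.0 kg/m³
  option Z: σ_y = 326.0 MPa, ρ = 3805 kg/m³
  option F: M = 201 kN·m/kg
  option U: M = 88.7 kN·m/kg
  option Z: M = 85.7 kN·m/kg
  option S: M = 57.7 kN·m/kg
Option F has the largest M.

option F, M = 201 kN·m/kg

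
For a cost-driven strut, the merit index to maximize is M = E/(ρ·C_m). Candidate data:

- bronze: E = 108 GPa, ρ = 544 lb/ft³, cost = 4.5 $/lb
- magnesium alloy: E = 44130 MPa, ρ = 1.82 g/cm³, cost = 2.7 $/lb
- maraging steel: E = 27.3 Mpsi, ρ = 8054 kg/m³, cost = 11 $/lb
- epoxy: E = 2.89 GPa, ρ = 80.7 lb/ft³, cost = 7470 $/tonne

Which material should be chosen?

magnesium alloy

Normalizing units and computing the index:
  bronze: E = 108.0 GPa, ρ = 8714 kg/m³, cost = 9.921 $/kg
  magnesium alloy: E = 44.13 GPa, ρ = 1820 kg/m³, cost = 5.952 $/kg
  maraging steel: E = 188.2 GPa, ρ = 8054 kg/m³, cost = 24.25 $/kg
  epoxy: E = 2.890 GPa, ρ = 1293 kg/m³, cost = 7.470 $/kg
  magnesium alloy: M = 4.07 MN·m per $
  bronze: M = 1.25 MN·m per $
  maraging steel: M = 0.964 MN·m per $
  epoxy: M = 0.299 MN·m per $
Magnesium alloy has the largest M.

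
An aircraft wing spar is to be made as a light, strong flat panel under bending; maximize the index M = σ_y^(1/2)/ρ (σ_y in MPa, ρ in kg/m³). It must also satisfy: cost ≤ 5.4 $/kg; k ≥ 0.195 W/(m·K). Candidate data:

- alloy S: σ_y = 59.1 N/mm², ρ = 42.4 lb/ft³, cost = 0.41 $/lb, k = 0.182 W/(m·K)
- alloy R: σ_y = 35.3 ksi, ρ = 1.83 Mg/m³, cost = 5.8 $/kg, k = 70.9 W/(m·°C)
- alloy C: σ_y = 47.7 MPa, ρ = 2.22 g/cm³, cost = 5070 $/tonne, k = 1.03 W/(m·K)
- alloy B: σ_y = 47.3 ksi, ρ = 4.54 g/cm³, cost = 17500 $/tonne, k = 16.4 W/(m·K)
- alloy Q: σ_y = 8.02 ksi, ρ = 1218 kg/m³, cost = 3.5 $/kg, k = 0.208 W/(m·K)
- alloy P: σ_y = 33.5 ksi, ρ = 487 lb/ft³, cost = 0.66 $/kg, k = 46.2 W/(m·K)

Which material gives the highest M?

Screen on constraints: cost ≤ 5.4 $/kg; k ≥ 0.195 W/(m·K). Survivors: alloy C, alloy Q, alloy P.
In SI units:
  alloy C: σ_y = 47.70 MPa, ρ = 2220 kg/m³
  alloy Q: σ_y = 55.30 MPa, ρ = 1218 kg/m³
  alloy P: σ_y = 231.0 MPa, ρ = 7801 kg/m³
  alloy Q: M = 6.11×10⁻³
  alloy C: M = 3.11×10⁻³
  alloy P: M = 1.95×10⁻³
The maximum is for alloy Q.

alloy Q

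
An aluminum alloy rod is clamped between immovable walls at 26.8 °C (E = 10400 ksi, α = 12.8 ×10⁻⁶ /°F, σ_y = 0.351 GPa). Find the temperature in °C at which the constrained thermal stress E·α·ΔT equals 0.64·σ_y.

163 °C

E = 10400 ksi = 71.71 GPa.
α = 12.8×10⁻⁶/°F × 9/5 = 23.0×10⁻⁶/K.
σ_y = 0.351 GPa = 351.0 MPa.
E·α·ΔT = 224.6 MPa ⇒ ΔT = 224.6 / (71.71×10³ × 23.0×10⁻⁶) = 136.0 K.
T = 26.8 + 136.0 = 162.8 °C.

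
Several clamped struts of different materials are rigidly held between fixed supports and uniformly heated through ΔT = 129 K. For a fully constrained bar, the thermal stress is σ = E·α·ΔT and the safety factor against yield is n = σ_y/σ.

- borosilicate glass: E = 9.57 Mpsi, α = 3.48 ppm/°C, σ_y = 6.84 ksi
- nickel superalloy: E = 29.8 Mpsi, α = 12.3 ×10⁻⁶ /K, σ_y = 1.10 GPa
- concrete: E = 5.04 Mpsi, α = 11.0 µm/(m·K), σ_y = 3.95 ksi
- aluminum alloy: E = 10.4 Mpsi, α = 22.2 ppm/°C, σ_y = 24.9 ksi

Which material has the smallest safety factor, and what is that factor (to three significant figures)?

In consistent units (E in GPa, α in ×10⁻⁶/K, σ_y in MPa):
  borosilicate glass: E = 65.98, α = 3.48, σ_y = 47.16 → σ = 29.6 MPa, n = 1.59
  nickel superalloy: E = 205.5, α = 12.3, σ_y = 1100 → σ = 326 MPa, n = 3.37
  concrete: E = 34.75, α = 11.0, σ_y = 27.23 → σ = 49.3 MPa, n = 0.552
  aluminum alloy: E = 71.71, α = 22.2, σ_y = 171.7 → σ = 205 MPa, n = 0.836
Smallest n: concrete with n = 0.552.

concrete, n = 0.552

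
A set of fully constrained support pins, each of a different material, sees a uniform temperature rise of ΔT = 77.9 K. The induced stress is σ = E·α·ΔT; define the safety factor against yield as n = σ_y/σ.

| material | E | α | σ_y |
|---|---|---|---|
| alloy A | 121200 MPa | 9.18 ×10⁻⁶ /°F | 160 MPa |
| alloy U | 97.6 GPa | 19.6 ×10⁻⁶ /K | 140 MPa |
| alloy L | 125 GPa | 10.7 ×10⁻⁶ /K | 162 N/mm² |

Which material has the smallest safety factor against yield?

With everything in SI (GPa, ×10⁻⁶/K, MPa):
  alloy A: E = 121.2, α = 16.5, σ_y = 160.0 → σ = 156 MPa, n = 1.03
  alloy U: E = 97.60, α = 19.6, σ_y = 140.0 → σ = 149 MPa, n = 0.939
  alloy L: E = 125.0, α = 10.7, σ_y = 162.0 → σ = 104 MPa, n = 1.55
Alloy U has the lowest safety factor, n = 0.939.

alloy U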